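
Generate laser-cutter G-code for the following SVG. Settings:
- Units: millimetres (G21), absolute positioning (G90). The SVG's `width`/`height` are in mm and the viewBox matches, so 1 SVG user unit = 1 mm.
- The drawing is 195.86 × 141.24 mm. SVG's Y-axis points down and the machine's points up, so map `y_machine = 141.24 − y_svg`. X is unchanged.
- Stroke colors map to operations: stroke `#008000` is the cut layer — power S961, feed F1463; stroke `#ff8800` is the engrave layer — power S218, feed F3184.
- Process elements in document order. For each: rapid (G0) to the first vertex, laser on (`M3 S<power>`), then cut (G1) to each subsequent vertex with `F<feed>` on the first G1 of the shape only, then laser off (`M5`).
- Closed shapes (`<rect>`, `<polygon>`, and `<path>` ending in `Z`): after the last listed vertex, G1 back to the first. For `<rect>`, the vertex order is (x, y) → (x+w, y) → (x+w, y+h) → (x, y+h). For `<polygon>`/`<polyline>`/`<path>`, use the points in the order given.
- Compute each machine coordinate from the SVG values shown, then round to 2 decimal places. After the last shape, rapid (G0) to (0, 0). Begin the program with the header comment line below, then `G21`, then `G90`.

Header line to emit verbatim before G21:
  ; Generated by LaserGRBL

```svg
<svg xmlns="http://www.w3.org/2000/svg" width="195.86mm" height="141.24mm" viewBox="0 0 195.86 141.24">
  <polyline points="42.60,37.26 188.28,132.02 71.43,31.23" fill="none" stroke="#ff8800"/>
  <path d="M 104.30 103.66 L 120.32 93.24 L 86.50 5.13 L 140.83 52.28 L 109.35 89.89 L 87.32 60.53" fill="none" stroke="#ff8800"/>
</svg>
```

Since the viewBox matches the mm dimensions, user units are millimetres directly. The only transform is the Y-flip y_m = 141.24 − y_svg.

Shape 1 is a open polyline drawn with `<polyline>`. Its stroke #ff8800 means engrave at S218, F3184. After flipping Y the toolpath is (42.60,103.98) → (188.28,9.22) → (71.43,110.01).

Shape 2 is a open polyline drawn with `<path>`. Its stroke #ff8800 means engrave at S218, F3184. After flipping Y the toolpath is (104.30,37.58) → (120.32,48.00) → (86.50,136.11) → (140.83,88.96) → (109.35,51.35) → (87.32,80.71).

; Generated by LaserGRBL
G21
G90
G0 X42.60 Y103.98
M3 S218
G1 X188.28 Y9.22 F3184
G1 X71.43 Y110.01
M5
G0 X104.30 Y37.58
M3 S218
G1 X120.32 Y48.00 F3184
G1 X86.50 Y136.11
G1 X140.83 Y88.96
G1 X109.35 Y51.35
G1 X87.32 Y80.71
M5
G0 X0.00 Y0.00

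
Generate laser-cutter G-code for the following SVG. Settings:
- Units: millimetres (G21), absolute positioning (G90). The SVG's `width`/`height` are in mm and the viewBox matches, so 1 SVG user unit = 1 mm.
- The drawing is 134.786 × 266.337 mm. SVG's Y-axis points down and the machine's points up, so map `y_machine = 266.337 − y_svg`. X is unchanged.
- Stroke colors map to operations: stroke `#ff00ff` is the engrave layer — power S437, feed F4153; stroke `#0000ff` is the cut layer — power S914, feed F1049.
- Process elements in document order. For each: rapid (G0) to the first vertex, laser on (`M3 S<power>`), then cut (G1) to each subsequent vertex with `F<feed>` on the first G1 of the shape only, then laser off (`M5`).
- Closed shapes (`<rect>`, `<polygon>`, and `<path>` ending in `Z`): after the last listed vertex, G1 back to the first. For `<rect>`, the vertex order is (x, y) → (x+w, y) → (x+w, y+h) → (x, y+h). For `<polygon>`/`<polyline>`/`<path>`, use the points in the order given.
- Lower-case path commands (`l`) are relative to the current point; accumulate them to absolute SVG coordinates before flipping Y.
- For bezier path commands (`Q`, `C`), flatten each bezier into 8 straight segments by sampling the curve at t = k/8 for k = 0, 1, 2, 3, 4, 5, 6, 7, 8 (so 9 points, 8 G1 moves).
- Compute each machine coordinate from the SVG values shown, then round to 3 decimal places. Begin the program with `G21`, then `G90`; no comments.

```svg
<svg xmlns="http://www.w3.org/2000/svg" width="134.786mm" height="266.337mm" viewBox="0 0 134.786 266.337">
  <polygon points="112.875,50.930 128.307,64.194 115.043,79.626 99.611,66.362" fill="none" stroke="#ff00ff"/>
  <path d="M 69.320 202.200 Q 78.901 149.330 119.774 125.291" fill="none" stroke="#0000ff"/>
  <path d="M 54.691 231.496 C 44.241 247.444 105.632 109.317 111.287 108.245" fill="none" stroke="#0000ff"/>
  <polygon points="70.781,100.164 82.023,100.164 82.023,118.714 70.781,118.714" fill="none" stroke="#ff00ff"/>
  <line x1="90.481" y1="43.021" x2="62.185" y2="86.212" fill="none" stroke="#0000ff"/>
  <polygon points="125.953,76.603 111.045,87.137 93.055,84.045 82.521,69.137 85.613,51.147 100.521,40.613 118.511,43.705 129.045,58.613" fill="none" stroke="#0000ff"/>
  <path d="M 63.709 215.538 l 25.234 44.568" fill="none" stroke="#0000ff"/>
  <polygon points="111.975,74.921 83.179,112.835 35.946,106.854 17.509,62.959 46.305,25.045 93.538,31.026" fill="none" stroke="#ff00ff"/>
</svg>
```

G21
G90
G0 X112.875 Y215.407
M3 S437
G1 X128.307 Y202.143 F4153
G1 X115.043 Y186.711
G1 X99.611 Y199.975
G1 X112.875 Y215.407
M5
G0 X69.320 Y64.137
M3 S914
G1 X72.204 Y76.904 F1049
G1 X76.066 Y88.770
G1 X80.906 Y99.735
G1 X86.724 Y109.799
G1 X93.520 Y118.962
G1 X101.293 Y127.225
G1 X110.045 Y134.586
G1 X119.774 Y141.046
M5
G0 X54.691 Y34.841
M3 S914
G1 X53.891 Y35.514 F1049
G1 X58.330 Y47.220
G1 X66.515 Y66.547
G1 X76.950 Y90.084
G1 X88.139 Y114.418
G1 X98.589 Y136.139
G1 X106.803 Y151.834
G1 X111.287 Y158.092
M5
G0 X70.781 Y166.173
M3 S437
G1 X82.023 Y166.173 F4153
G1 X82.023 Y147.623
G1 X70.781 Y147.623
G1 X70.781 Y166.173
M5
G0 X90.481 Y223.316
M3 S914
G1 X62.185 Y180.125 F1049
M5
G0 X125.953 Y189.734
M3 S914
G1 X111.045 Y179.200 F1049
G1 X93.055 Y182.292
G1 X82.521 Y197.200
G1 X85.613 Y215.190
G1 X100.521 Y225.724
G1 X118.511 Y222.632
G1 X129.045 Y207.724
G1 X125.953 Y189.734
M5
G0 X63.709 Y50.799
M3 S914
G1 X88.943 Y6.231 F1049
M5
G0 X111.975 Y191.416
M3 S437
G1 X83.179 Y153.502 F4153
G1 X35.946 Y159.483
G1 X17.509 Y203.378
G1 X46.305 Y241.292
G1 X93.538 Y235.311
G1 X111.975 Y191.416
M5

viewBox `0 0 134.786 266.337` with mm width/height → 1 unit = 1 mm. Flip: y_m = 266.337 − y_svg.

**Shape 1** — `<polygon>` regular polygon, stroke `#ff00ff` → engrave (S437, F4153). Machine vertices: (112.875,215.407) → (128.307,202.143) → (115.043,186.711) → (99.611,199.975) → (112.875,215.407). Closed: final G1 returns to the first vertex.

**Shape 2** — `<path>` quadratic bezier, stroke `#0000ff` → cut (S914, F1049). Control points (SVG): P0=(69.320,202.200), P1=(78.901,149.330), P2=(119.774,125.291); sampled at t=k/8. Machine vertices: (69.320,64.137) → (72.204,76.904) → (76.066,88.770) → (80.906,99.735) → (86.724,109.799) → (93.520,118.962) → (101.293,127.225) → (110.045,134.586) → (119.774,141.046). Open path.

**Shape 3** — `<path>` cubic bezier, stroke `#0000ff` → cut (S914, F1049). Control points (SVG): P0=(54.691,231.496), P1=(44.241,247.444), P2=(105.632,109.317), P3=(111.287,108.245); sampled at t=k/8. Machine vertices: (54.691,34.841) → (53.891,35.514) → (58.330,47.220) → (66.515,66.547) → (76.950,90.084) → (88.139,114.418) → (98.589,136.139) → (106.803,151.834) → (111.287,158.092). Open path.

**Shape 4** — `<polygon>` rectangle, stroke `#ff00ff` → engrave (S437, F4153). Machine vertices: (70.781,166.173) → (82.023,166.173) → (82.023,147.623) → (70.781,147.623) → (70.781,166.173). Closed: final G1 returns to the first vertex.

**Shape 5** — `<line>` line segment, stroke `#0000ff` → cut (S914, F1049). Machine vertices: (90.481,223.316) → (62.185,180.125). Open path.

**Shape 6** — `<polygon>` regular polygon, stroke `#0000ff` → cut (S914, F1049). Machine vertices: (125.953,189.734) → (111.045,179.200) → (93.055,182.292) → (82.521,197.200) → (85.613,215.190) → (100.521,225.724) → (118.511,222.632) → (129.045,207.724) → (125.953,189.734). Closed: final G1 returns to the first vertex.

**Shape 7** — `<path>` line segment, stroke `#0000ff` → cut (S914, F1049). Machine vertices: (63.709,50.799) → (88.943,6.231). Open path.

**Shape 8** — `<polygon>` regular polygon, stroke `#ff00ff` → engrave (S437, F4153). Machine vertices: (111.975,191.416) → (83.179,153.502) → (35.946,159.483) → (17.509,203.378) → (46.305,241.292) → (93.538,235.311) → (111.975,191.416). Closed: final G1 returns to the first vertex.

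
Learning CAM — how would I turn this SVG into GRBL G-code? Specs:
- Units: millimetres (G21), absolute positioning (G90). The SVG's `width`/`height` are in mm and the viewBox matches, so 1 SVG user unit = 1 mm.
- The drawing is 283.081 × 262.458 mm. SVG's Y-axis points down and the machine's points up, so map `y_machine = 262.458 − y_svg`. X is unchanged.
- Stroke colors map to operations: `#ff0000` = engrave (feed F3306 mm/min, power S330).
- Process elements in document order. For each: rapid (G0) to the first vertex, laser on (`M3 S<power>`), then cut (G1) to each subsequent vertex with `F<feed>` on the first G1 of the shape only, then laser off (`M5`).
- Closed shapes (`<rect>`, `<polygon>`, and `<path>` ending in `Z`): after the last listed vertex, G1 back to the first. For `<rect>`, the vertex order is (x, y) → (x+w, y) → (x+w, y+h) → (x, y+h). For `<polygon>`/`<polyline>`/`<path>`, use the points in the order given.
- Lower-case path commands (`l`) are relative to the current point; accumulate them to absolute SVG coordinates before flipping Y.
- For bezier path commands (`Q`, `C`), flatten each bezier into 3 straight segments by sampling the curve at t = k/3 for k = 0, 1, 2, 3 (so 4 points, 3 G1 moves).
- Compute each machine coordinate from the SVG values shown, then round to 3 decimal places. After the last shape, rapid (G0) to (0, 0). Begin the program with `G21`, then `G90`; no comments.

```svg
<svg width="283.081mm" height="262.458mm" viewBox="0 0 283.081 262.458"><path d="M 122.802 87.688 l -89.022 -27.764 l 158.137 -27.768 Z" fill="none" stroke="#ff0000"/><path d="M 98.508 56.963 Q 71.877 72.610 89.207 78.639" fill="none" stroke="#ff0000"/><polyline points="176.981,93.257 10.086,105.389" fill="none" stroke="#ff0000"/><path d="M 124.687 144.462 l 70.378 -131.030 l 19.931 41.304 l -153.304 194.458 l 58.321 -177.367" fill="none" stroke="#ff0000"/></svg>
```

1 u = 1 mm; y_m = 262.458 − y.

[1] `<path>` closed polygon, #ff0000→engrave S330 F3306: (122.802,174.770) → (33.780,202.534) → (191.917,230.302) → (122.802,174.770) (closed)

[2] `<path>` quadratic bezier, #ff0000→engrave S330 F3306: (98.508,205.495) → (85.639,196.132) → (82.538,188.907) → (89.207,183.819)

[3] `<polyline>` line segment, #ff0000→engrave S330 F3306: (176.981,169.201) → (10.086,157.069)

[4] `<path>` open polyline, #ff0000→engrave S330 F3306: (124.687,117.996) → (195.065,249.026) → (214.996,207.722) → (61.692,13.264) → (120.013,190.631)

G21
G90
G0 X122.802 Y174.770
M3 S330
G1 X33.780 Y202.534 F3306
G1 X191.917 Y230.302
G1 X122.802 Y174.770
M5
G0 X98.508 Y205.495
M3 S330
G1 X85.639 Y196.132 F3306
G1 X82.538 Y188.907
G1 X89.207 Y183.819
M5
G0 X176.981 Y169.201
M3 S330
G1 X10.086 Y157.069 F3306
M5
G0 X124.687 Y117.996
M3 S330
G1 X195.065 Y249.026 F3306
G1 X214.996 Y207.722
G1 X61.692 Y13.264
G1 X120.013 Y190.631
M5
G0 X0.000 Y0.000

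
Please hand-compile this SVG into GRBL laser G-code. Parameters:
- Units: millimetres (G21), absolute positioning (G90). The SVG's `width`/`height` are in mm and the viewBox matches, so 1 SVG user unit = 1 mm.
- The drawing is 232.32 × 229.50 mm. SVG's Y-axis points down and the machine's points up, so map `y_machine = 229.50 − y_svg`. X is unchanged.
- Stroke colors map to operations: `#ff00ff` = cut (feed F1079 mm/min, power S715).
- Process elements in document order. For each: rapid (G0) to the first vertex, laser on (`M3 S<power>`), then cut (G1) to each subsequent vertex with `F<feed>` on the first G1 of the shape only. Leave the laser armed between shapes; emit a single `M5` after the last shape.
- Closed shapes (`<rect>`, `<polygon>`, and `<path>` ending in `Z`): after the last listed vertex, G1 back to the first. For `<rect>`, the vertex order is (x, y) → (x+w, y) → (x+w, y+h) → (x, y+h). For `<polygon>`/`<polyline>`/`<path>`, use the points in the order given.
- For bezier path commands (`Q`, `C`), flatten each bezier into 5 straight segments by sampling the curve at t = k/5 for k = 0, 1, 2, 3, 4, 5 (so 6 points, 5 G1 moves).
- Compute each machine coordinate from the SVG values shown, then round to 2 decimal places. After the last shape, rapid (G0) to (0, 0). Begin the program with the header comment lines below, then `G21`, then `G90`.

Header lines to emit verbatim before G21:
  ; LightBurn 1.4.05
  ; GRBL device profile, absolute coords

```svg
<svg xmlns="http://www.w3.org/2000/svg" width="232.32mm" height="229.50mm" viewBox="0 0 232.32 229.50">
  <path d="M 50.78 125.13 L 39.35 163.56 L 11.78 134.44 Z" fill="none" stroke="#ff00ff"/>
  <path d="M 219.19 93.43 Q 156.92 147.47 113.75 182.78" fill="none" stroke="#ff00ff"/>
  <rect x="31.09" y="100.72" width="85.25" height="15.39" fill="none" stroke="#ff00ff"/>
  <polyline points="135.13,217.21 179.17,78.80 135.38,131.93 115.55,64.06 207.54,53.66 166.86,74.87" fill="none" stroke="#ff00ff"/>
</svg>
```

Since the viewBox matches the mm dimensions, user units are millimetres directly. The only transform is the Y-flip y_m = 229.50 − y_svg.

Shape 1 is a regular polygon drawn with `<path>`. Its stroke #ff00ff means cut at S715, F1079. After flipping Y the toolpath is (50.78,104.37) → (39.35,65.94) → (11.78,95.06) → (50.78,104.37), returning to the start.

Shape 2 is a quadratic bezier drawn with `<path>`. Its stroke #ff00ff means cut at S715, F1079. After flipping Y the toolpath is (219.19,136.07) → (195.05,115.20) → (172.43,95.83) → (151.34,77.96) → (131.78,61.59) → (113.75,46.72).

Shape 3 is a rectangle drawn with `<rect>`. Its stroke #ff00ff means cut at S715, F1079. After flipping Y the toolpath is (31.09,128.78) → (116.34,128.78) → (116.34,113.39) → (31.09,113.39) → (31.09,128.78), returning to the start.

Shape 4 is a open polyline drawn with `<polyline>`. Its stroke #ff00ff means cut at S715, F1079. After flipping Y the toolpath is (135.13,12.29) → (179.17,150.70) → (135.38,97.57) → (115.55,165.44) → (207.54,175.84) → (166.86,154.63).

; LightBurn 1.4.05
; GRBL device profile, absolute coords
G21
G90
G0 X50.78 Y104.37
M3 S715
G1 X39.35 Y65.94 F1079
G1 X11.78 Y95.06
G1 X50.78 Y104.37
G0 X219.19 Y136.07
M3 S715
G1 X195.05 Y115.20 F1079
G1 X172.43 Y95.83
G1 X151.34 Y77.96
G1 X131.78 Y61.59
G1 X113.75 Y46.72
G0 X31.09 Y128.78
M3 S715
G1 X116.34 Y128.78 F1079
G1 X116.34 Y113.39
G1 X31.09 Y113.39
G1 X31.09 Y128.78
G0 X135.13 Y12.29
M3 S715
G1 X179.17 Y150.70 F1079
G1 X135.38 Y97.57
G1 X115.55 Y165.44
G1 X207.54 Y175.84
G1 X166.86 Y154.63
M5
G0 X0.00 Y0.00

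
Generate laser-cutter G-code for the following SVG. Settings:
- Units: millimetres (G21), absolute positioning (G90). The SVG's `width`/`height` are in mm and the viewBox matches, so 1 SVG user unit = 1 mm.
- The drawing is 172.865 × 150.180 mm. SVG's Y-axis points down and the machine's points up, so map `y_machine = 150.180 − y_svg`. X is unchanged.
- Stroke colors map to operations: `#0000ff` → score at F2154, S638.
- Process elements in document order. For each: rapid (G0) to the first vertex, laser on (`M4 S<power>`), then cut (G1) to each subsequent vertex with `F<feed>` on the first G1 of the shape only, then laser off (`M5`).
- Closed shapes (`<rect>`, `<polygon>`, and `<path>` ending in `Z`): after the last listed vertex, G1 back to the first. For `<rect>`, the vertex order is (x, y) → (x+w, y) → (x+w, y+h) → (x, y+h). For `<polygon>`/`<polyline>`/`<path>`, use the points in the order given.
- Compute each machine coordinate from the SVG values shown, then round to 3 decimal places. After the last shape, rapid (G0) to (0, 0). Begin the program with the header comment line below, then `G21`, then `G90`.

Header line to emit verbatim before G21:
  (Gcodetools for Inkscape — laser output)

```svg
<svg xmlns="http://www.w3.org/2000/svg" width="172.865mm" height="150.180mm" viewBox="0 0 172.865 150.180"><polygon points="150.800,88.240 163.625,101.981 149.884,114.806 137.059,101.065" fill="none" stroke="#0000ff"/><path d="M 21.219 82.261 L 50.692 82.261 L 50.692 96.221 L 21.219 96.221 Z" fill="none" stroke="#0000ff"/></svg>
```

viewBox `0 0 172.865 150.180` with mm width/height → 1 unit = 1 mm. Flip: y_m = 150.180 − y_svg.

**Shape 1** — `<polygon>` regular polygon, stroke `#0000ff` → score (S638, F2154). Machine vertices: (150.800,61.940) → (163.625,48.199) → (149.884,35.374) → (137.059,49.115) → (150.800,61.940). Closed: final G1 returns to the first vertex.

**Shape 2** — `<path>` rectangle, stroke `#0000ff` → score (S638, F2154). Machine vertices: (21.219,67.919) → (50.692,67.919) → (50.692,53.959) → (21.219,53.959) → (21.219,67.919). Closed: final G1 returns to the first vertex.

(Gcodetools for Inkscape — laser output)
G21
G90
G0 X150.800 Y61.940
M4 S638
G1 X163.625 Y48.199 F2154
G1 X149.884 Y35.374
G1 X137.059 Y49.115
G1 X150.800 Y61.940
M5
G0 X21.219 Y67.919
M4 S638
G1 X50.692 Y67.919 F2154
G1 X50.692 Y53.959
G1 X21.219 Y53.959
G1 X21.219 Y67.919
M5
G0 X0.000 Y0.000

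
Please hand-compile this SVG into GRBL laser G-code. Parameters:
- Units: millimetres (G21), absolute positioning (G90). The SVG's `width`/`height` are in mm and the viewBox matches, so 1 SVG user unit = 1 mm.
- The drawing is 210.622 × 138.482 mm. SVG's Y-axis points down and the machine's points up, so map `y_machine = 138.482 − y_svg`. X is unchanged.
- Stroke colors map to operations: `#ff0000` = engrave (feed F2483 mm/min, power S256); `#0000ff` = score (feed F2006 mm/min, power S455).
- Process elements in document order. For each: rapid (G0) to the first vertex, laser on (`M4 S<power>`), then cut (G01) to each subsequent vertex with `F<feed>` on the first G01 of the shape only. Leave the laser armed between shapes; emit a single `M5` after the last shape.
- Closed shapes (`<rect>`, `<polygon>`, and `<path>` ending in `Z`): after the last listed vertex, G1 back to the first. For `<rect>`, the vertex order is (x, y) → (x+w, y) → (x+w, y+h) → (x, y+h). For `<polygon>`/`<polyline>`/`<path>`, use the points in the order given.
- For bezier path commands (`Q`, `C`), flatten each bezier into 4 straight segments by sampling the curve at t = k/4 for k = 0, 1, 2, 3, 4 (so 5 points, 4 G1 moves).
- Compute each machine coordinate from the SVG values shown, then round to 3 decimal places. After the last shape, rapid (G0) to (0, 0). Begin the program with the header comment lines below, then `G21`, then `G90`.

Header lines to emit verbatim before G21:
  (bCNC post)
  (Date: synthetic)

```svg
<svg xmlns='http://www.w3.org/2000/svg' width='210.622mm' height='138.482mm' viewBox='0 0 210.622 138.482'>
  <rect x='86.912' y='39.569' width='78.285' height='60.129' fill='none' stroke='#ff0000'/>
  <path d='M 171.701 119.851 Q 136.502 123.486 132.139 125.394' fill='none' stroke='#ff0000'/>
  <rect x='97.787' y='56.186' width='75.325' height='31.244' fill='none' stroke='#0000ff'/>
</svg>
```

(bCNC post)
(Date: synthetic)
G21
G90
G0 X86.912 Y98.913
M4 S256
G01 X165.197 Y98.913 F2483
G01 X165.197 Y38.784
G01 X86.912 Y38.784
G01 X86.912 Y98.913
G0 X171.701 Y18.631
M4 S256
G01 X156.029 Y16.921 F2483
G01 X144.211 Y15.428
G01 X136.248 Y14.150
G01 X132.139 Y13.088
G0 X97.787 Y82.296
M4 S455
G01 X173.112 Y82.296 F2006
G01 X173.112 Y51.052
G01 X97.787 Y51.052
G01 X97.787 Y82.296
M5
G0 X0.000 Y0.000

1 u = 1 mm; y_m = 138.482 − y.

[1] `<rect>` rectangle, #ff0000→engrave S256 F2483: (86.912,98.913) → (165.197,98.913) → (165.197,38.784) → (86.912,38.784) → (86.912,98.913) (closed)

[2] `<path>` quadratic bezier, #ff0000→engrave S256 F2483: (171.701,18.631) → (156.029,16.921) → (144.211,15.428) → (136.248,14.150) → (132.139,13.088)

[3] `<rect>` rectangle, #0000ff→score S455 F2006: (97.787,82.296) → (173.112,82.296) → (173.112,51.052) → (97.787,51.052) → (97.787,82.296) (closed)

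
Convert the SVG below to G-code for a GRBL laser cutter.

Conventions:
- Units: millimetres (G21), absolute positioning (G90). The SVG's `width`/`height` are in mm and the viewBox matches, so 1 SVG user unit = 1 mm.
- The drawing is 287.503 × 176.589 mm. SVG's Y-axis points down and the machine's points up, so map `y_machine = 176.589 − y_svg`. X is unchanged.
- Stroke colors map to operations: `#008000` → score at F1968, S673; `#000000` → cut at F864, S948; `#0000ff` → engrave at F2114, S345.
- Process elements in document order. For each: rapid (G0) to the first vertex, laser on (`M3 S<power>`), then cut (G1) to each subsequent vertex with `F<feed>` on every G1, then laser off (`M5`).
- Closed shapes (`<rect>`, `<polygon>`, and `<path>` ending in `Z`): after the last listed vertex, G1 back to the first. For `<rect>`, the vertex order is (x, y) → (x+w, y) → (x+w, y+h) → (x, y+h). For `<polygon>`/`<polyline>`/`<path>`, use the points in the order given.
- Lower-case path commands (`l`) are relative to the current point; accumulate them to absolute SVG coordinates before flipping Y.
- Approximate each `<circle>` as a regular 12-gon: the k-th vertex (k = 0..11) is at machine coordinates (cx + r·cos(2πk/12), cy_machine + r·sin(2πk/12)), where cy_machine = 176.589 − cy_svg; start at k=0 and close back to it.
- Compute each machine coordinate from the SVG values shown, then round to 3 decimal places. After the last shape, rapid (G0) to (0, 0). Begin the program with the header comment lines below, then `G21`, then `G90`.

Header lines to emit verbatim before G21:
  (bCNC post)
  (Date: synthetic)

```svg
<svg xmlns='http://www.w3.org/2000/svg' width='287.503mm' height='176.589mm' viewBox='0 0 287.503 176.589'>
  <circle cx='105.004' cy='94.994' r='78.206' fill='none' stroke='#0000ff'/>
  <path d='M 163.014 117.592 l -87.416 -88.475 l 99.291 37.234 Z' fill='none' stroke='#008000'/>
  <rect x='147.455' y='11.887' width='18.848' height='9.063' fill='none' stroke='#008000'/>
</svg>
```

(bCNC post)
(Date: synthetic)
G21
G90
G0 X183.210 Y81.595
M3 S345
G1 X172.732 Y120.698 F2114
G1 X144.107 Y149.323 F2114
G1 X105.004 Y159.801 F2114
G1 X65.901 Y149.323 F2114
G1 X37.276 Y120.698 F2114
G1 X26.798 Y81.595 F2114
G1 X37.276 Y42.492 F2114
G1 X65.901 Y13.867 F2114
G1 X105.004 Y3.389 F2114
G1 X144.107 Y13.867 F2114
G1 X172.732 Y42.492 F2114
G1 X183.210 Y81.595 F2114
M5
G0 X163.014 Y58.997
M3 S673
G1 X75.598 Y147.472 F1968
G1 X174.889 Y110.238 F1968
G1 X163.014 Y58.997 F1968
M5
G0 X147.455 Y164.702
M3 S673
G1 X166.303 Y164.702 F1968
G1 X166.303 Y155.639 F1968
G1 X147.455 Y155.639 F1968
G1 X147.455 Y164.702 F1968
M5
G0 X0.000 Y0.000

Since the viewBox matches the mm dimensions, user units are millimetres directly. The only transform is the Y-flip y_m = 176.589 − y_svg.

Shape 1 is a circle drawn with `<circle>`. Its stroke #0000ff means engrave at S345, F2114. After flipping Y the toolpath is (183.210,81.595) → (172.732,120.698) → (144.107,149.323) → (105.004,159.801) → (65.901,149.323) → (37.276,120.698) → (26.798,81.595) → (37.276,42.492) → (65.901,13.867) → (105.004,3.389) → (144.107,13.867) → (172.732,42.492) → (183.210,81.595), returning to the start.

Shape 2 is a closed polygon drawn with `<path>`. Its stroke #008000 means score at S673, F1968. After flipping Y the toolpath is (163.014,58.997) → (75.598,147.472) → (174.889,110.238) → (163.014,58.997), returning to the start.

Shape 3 is a rectangle drawn with `<rect>`. Its stroke #008000 means score at S673, F1968. After flipping Y the toolpath is (147.455,164.702) → (166.303,164.702) → (166.303,155.639) → (147.455,155.639) → (147.455,164.702), returning to the start.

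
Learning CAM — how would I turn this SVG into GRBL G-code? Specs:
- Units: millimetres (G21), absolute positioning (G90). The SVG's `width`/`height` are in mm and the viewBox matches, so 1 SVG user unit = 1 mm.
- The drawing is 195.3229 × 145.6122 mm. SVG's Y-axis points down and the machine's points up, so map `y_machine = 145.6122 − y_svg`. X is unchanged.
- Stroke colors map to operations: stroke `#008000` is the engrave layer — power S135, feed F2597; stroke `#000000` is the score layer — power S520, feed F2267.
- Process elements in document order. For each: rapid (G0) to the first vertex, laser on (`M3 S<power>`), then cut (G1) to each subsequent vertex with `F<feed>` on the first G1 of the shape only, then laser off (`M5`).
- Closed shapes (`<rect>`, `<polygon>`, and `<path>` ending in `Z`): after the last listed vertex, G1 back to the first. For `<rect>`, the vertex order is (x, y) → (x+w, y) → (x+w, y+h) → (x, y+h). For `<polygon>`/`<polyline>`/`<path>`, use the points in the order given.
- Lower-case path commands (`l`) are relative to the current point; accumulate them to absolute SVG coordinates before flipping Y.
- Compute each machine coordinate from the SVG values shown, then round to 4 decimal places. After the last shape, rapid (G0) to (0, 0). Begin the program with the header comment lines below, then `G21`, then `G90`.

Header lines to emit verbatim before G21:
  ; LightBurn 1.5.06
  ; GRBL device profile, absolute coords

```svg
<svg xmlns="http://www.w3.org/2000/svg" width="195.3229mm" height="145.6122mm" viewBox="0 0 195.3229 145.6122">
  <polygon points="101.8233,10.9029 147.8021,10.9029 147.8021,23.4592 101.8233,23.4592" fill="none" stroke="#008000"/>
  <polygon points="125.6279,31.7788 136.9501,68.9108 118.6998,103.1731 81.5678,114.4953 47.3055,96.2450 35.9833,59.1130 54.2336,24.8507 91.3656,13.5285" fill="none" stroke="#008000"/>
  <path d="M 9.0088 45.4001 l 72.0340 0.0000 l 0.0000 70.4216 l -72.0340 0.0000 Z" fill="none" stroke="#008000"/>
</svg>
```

; LightBurn 1.5.06
; GRBL device profile, absolute coords
G21
G90
G0 X101.8233 Y134.7093
M3 S135
G1 X147.8021 Y134.7093 F2597
G1 X147.8021 Y122.1530
G1 X101.8233 Y122.1530
G1 X101.8233 Y134.7093
M5
G0 X125.6279 Y113.8334
M3 S135
G1 X136.9501 Y76.7014 F2597
G1 X118.6998 Y42.4391
G1 X81.5678 Y31.1169
G1 X47.3055 Y49.3672
G1 X35.9833 Y86.4992
G1 X54.2336 Y120.7615
G1 X91.3656 Y132.0837
G1 X125.6279 Y113.8334
M5
G0 X9.0088 Y100.2121
M3 S135
G1 X81.0428 Y100.2121 F2597
G1 X81.0428 Y29.7905
G1 X9.0088 Y29.7905
G1 X9.0088 Y100.2121
M5
G0 X0.0000 Y0.0000

viewBox `0 0 195.3229 145.6122` with mm width/height → 1 unit = 1 mm. Flip: y_m = 145.6122 − y_svg.

**Shape 1** — `<polygon>` rectangle, stroke `#008000` → engrave (S135, F2597). Machine vertices: (101.8233,134.7093) → (147.8021,134.7093) → (147.8021,122.1530) → (101.8233,122.1530) → (101.8233,134.7093). Closed: final G1 returns to the first vertex.

**Shape 2** — `<polygon>` regular polygon, stroke `#008000` → engrave (S135, F2597). Machine vertices: (125.6279,113.8334) → (136.9501,76.7014) → (118.6998,42.4391) → (81.5678,31.1169) → (47.3055,49.3672) → (35.9833,86.4992) → (54.2336,120.7615) → (91.3656,132.0837) → (125.6279,113.8334). Closed: final G1 returns to the first vertex.

**Shape 3** — `<path>` rectangle, stroke `#008000` → engrave (S135, F2597). Machine vertices: (9.0088,100.2121) → (81.0428,100.2121) → (81.0428,29.7905) → (9.0088,29.7905) → (9.0088,100.2121). Closed: final G1 returns to the first vertex.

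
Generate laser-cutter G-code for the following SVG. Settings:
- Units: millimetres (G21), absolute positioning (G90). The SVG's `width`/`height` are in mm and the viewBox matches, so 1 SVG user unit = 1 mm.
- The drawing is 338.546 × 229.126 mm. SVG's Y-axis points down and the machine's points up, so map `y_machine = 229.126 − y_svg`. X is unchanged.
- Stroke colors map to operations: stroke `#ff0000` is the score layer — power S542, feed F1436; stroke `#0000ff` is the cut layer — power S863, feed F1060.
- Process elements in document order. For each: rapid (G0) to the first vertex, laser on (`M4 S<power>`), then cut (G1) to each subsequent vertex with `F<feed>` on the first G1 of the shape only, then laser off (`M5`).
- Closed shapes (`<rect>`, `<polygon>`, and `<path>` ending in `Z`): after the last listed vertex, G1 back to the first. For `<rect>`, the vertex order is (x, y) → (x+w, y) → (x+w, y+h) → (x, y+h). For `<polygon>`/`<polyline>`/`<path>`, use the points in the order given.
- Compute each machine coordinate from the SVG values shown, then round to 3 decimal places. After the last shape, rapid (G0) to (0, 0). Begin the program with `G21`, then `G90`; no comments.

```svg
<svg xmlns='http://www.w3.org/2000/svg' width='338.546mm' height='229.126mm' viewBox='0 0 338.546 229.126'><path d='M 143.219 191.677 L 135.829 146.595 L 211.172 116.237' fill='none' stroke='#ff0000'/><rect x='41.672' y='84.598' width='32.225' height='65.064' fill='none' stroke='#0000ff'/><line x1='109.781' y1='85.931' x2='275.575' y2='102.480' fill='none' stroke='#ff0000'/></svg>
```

Since the viewBox matches the mm dimensions, user units are millimetres directly. The only transform is the Y-flip y_m = 229.126 − y_svg.

Shape 1 is a open polyline drawn with `<path>`. Its stroke #ff0000 means score at S542, F1436. After flipping Y the toolpath is (143.219,37.449) → (135.829,82.531) → (211.172,112.889).

Shape 2 is a rectangle drawn with `<rect>`. Its stroke #0000ff means cut at S863, F1060. After flipping Y the toolpath is (41.672,144.528) → (73.897,144.528) → (73.897,79.464) → (41.672,79.464) → (41.672,144.528), returning to the start.

Shape 3 is a line segment drawn with `<line>`. Its stroke #ff0000 means score at S542, F1436. After flipping Y the toolpath is (109.781,143.195) → (275.575,126.646).

G21
G90
G0 X143.219 Y37.449
M4 S542
G1 X135.829 Y82.531 F1436
G1 X211.172 Y112.889
M5
G0 X41.672 Y144.528
M4 S863
G1 X73.897 Y144.528 F1060
G1 X73.897 Y79.464
G1 X41.672 Y79.464
G1 X41.672 Y144.528
M5
G0 X109.781 Y143.195
M4 S542
G1 X275.575 Y126.646 F1436
M5
G0 X0.000 Y0.000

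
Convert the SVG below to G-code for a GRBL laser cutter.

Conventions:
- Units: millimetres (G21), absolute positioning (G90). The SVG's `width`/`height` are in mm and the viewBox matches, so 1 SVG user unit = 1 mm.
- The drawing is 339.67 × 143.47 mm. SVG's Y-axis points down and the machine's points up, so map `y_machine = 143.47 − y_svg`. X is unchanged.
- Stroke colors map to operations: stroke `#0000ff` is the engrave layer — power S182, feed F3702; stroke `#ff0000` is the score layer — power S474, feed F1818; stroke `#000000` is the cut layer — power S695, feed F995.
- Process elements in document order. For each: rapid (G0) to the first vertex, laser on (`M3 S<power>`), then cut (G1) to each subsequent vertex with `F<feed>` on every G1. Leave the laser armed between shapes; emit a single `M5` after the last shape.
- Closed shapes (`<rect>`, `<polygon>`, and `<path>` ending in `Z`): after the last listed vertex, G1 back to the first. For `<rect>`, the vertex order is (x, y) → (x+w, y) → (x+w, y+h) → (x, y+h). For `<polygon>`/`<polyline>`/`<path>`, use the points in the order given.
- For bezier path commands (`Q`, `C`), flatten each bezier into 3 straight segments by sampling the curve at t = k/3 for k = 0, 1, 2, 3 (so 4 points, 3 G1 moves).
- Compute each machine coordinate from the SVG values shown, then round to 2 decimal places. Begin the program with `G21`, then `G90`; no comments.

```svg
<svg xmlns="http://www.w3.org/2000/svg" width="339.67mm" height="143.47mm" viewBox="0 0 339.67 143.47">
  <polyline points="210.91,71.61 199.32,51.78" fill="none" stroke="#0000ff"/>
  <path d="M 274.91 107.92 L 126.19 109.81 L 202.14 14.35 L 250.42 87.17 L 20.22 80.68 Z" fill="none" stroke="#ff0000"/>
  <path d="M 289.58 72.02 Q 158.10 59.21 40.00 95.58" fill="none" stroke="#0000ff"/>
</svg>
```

1 u = 1 mm; y_m = 143.47 − y.

[1] `<polyline>` line segment, #0000ff→engrave S182 F3702: (210.91,71.86) → (199.32,91.69)

[2] `<path>` closed polygon, #ff0000→score S474 F1818: (274.91,35.55) → (126.19,33.66) → (202.14,129.12) → (250.42,56.30) → (20.22,62.79) → (274.91,35.55) (closed)

[3] `<path>` quadratic bezier, #0000ff→engrave S182 F3702: (289.58,71.45) → (203.41,74.53) → (120.22,66.67) → (40.00,47.89)

G21
G90
G0 X210.91 Y71.86
M3 S182
G1 X199.32 Y91.69 F3702
G0 X274.91 Y35.55
M3 S474
G1 X126.19 Y33.66 F1818
G1 X202.14 Y129.12 F1818
G1 X250.42 Y56.30 F1818
G1 X20.22 Y62.79 F1818
G1 X274.91 Y35.55 F1818
G0 X289.58 Y71.45
M3 S182
G1 X203.41 Y74.53 F3702
G1 X120.22 Y66.67 F3702
G1 X40.00 Y47.89 F3702
M5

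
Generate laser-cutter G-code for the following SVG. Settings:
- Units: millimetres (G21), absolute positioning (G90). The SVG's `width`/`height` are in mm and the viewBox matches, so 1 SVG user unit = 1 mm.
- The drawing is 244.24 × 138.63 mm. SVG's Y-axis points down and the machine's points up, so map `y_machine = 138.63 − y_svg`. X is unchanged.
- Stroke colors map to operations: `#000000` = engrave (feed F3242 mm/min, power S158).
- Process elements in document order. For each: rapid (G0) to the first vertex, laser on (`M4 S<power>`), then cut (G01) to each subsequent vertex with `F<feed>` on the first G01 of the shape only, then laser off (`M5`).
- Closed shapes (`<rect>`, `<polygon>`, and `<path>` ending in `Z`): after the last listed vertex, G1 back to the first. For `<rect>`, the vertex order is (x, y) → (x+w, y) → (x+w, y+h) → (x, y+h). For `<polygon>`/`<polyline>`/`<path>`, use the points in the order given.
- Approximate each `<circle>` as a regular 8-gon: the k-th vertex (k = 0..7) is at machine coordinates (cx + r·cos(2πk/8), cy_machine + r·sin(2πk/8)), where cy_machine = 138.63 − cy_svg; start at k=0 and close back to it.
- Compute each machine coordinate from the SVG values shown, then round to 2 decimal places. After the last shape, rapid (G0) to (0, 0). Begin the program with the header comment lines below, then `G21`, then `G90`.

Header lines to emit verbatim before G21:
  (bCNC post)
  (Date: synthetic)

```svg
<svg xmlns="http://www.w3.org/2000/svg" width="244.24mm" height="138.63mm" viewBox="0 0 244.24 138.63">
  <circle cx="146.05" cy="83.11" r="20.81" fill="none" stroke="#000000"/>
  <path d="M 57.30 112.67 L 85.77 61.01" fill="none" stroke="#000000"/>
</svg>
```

(bCNC post)
(Date: synthetic)
G21
G90
G0 X166.86 Y55.52
M4 S158
G01 X160.76 Y70.23 F3242
G01 X146.05 Y76.33
G01 X131.34 Y70.23
G01 X125.24 Y55.52
G01 X131.34 Y40.81
G01 X146.05 Y34.71
G01 X160.76 Y40.81
G01 X166.86 Y55.52
M5
G0 X57.30 Y25.96
M4 S158
G01 X85.77 Y77.62 F3242
M5
G0 X0.00 Y0.00

viewBox `0 0 244.24 138.63` with mm width/height → 1 unit = 1 mm. Flip: y_m = 138.63 − y_svg.

**Shape 1** — `<circle>` circle, stroke `#000000` → engrave (S158, F3242). Machine vertices: (166.86,55.52) → (160.76,70.23) → (146.05,76.33) → (131.34,70.23) → (125.24,55.52) → (131.34,40.81) → (146.05,34.71) → (160.76,40.81) → (166.86,55.52). Closed: final G1 returns to the first vertex.

**Shape 2** — `<path>` line segment, stroke `#000000` → engrave (S158, F3242). Machine vertices: (57.30,25.96) → (85.77,77.62). Open path.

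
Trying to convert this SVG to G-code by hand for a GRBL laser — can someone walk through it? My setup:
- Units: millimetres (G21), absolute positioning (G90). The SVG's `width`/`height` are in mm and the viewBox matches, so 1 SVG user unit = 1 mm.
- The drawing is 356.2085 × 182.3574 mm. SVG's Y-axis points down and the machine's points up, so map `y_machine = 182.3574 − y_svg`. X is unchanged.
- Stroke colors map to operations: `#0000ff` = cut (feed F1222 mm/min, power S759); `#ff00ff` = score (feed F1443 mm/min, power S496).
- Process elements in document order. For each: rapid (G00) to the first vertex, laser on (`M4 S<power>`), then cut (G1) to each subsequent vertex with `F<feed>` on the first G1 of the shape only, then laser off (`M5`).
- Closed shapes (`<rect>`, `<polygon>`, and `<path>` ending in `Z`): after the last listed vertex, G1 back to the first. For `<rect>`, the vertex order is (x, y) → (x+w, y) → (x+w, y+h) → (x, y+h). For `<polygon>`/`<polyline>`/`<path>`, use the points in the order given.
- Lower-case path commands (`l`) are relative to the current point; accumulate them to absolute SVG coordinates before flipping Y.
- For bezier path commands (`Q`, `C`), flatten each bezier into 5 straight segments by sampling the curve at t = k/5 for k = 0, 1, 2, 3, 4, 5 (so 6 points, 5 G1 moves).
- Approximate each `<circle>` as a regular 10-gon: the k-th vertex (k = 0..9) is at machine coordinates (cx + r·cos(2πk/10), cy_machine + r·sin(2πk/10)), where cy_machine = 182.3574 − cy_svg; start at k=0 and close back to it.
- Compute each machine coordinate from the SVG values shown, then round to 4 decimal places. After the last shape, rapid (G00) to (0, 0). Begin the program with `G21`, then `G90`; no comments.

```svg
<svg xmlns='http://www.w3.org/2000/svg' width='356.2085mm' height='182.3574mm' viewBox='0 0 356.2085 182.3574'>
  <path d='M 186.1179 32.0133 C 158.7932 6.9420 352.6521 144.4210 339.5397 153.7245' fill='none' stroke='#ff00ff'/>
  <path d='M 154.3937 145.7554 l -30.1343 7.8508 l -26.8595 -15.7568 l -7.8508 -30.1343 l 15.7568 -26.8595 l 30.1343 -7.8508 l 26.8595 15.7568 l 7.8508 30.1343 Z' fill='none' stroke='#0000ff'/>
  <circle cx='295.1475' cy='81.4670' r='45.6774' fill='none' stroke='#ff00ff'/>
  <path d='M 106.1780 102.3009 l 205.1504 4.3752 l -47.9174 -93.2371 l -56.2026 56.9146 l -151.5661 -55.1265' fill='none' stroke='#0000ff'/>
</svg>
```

G21
G90
G00 X186.1179 Y150.3441
M4 S496
G1 X192.8399 Y148.2067 F1443
G1 X232.0945 Y121.0120
G1 X283.3303 Y82.7149
G1 X325.9958 Y47.2703
G1 X339.5397 Y28.6329
M5
G00 X154.3937 Y36.6020
M4 S759
G1 X124.2594 Y28.7512 F1222
G1 X97.3999 Y44.5080
G1 X89.5491 Y74.6423
G1 X105.3059 Y101.5018
G1 X135.4402 Y109.3526
G1 X162.2997 Y93.5958
G1 X170.1505 Y63.4615
G1 X154.3937 Y36.6020
M5
G00 X340.8249 Y100.8904
M4 S496
G1 X332.1013 Y127.7389 F1443
G1 X309.2626 Y144.3322
G1 X281.0324 Y144.3322
G1 X258.1937 Y127.7389
G1 X249.4701 Y100.8904
G1 X258.1937 Y74.0419
G1 X281.0324 Y57.4486
G1 X309.2626 Y57.4486
G1 X332.1013 Y74.0419
G1 X340.8249 Y100.8904
M5
G00 X106.1780 Y80.0565
M4 S759
G1 X311.3284 Y75.6813 F1222
G1 X263.4110 Y168.9184
G1 X207.2084 Y112.0038
G1 X55.6423 Y167.1303
M5
G00 X0.0000 Y0.0000

viewBox `0 0 356.2085 182.3574` with mm width/height → 1 unit = 1 mm. Flip: y_m = 182.3574 − y_svg.

**Shape 1** — `<path>` cubic bezier, stroke `#ff00ff` → score (S496, F1443). Control points (SVG): P0=(186.1179,32.0133), P1=(158.7932,6.9420), P2=(352.6521,144.4210), P3=(339.5397,153.7245); sampled at t=k/5. Machine vertices: (186.1179,150.3441) → (192.8399,148.2067) → (232.0945,121.0120) → (283.3303,82.7149) → (325.9958,47.2703) → (339.5397,28.6329). Open path.

**Shape 2** — `<path>` regular polygon, stroke `#0000ff` → cut (S759, F1222). Machine vertices: (154.3937,36.6020) → (124.2594,28.7512) → (97.3999,44.5080) → (89.5491,74.6423) → (105.3059,101.5018) → (135.4402,109.3526) → (162.2997,93.5958) → (170.1505,63.4615) → (154.3937,36.6020). Closed: final G1 returns to the first vertex.

**Shape 3** — `<circle>` circle, stroke `#ff00ff` → score (S496, F1443). Machine vertices: (340.8249,100.8904) → (332.1013,127.7389) → (309.2626,144.3322) → (281.0324,144.3322) → (258.1937,127.7389) → (249.4701,100.8904) → (258.1937,74.0419) → (281.0324,57.4486) → (309.2626,57.4486) → (332.1013,74.0419) → (340.8249,100.8904). Closed: final G1 returns to the first vertex.

**Shape 4** — `<path>` open polyline, stroke `#0000ff` → cut (S759, F1222). Machine vertices: (106.1780,80.0565) → (311.3284,75.6813) → (263.4110,168.9184) → (207.2084,112.0038) → (55.6423,167.1303). Open path.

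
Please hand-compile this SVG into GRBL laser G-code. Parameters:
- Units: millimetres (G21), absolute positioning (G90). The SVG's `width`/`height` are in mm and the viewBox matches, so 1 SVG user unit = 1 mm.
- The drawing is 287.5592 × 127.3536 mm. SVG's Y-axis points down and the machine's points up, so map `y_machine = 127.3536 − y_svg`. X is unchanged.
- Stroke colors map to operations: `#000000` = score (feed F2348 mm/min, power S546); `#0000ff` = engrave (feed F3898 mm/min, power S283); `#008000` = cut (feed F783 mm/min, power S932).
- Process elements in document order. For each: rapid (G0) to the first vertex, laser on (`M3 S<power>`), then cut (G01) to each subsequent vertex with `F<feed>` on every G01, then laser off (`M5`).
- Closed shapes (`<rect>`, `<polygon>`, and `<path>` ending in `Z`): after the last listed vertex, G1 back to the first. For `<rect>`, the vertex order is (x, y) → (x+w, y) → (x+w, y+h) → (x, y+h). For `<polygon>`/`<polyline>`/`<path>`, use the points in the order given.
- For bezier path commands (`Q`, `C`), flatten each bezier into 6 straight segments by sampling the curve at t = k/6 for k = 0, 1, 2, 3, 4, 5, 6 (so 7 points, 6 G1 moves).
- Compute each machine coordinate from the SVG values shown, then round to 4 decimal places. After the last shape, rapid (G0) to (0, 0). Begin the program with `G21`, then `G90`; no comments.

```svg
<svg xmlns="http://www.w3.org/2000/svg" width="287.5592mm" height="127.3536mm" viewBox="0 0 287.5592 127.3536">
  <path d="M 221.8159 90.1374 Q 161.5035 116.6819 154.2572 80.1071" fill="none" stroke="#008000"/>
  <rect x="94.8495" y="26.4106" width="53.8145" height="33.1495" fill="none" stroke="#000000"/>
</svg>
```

G21
G90
G0 X221.8159 Y37.2162
M3 S932
G01 X203.1858 Y30.1213 F783
G01 X187.5039 Y26.5331 F783
G01 X174.7700 Y26.4515 F783
G01 X164.9843 Y29.8766 F783
G01 X158.1467 Y36.8082 F783
G01 X154.2572 Y47.2465 F783
M5
G0 X94.8495 Y100.9430
M3 S546
G01 X148.6640 Y100.9430 F2348
G01 X148.6640 Y67.7935 F2348
G01 X94.8495 Y67.7935 F2348
G01 X94.8495 Y100.9430 F2348
M5
G0 X0.0000 Y0.0000

Since the viewBox matches the mm dimensions, user units are millimetres directly. The only transform is the Y-flip y_m = 127.3536 − y_svg.

Shape 1 is a quadratic bezier drawn with `<path>`. Its stroke #008000 means cut at S932, F783. After flipping Y the toolpath is (221.8159,37.2162) → (203.1858,30.1213) → (187.5039,26.5331) → (174.7700,26.4515) → (164.9843,29.8766) → (158.1467,36.8082) → (154.2572,47.2465).

Shape 2 is a rectangle drawn with `<rect>`. Its stroke #000000 means score at S546, F2348. After flipping Y the toolpath is (94.8495,100.9430) → (148.6640,100.9430) → (148.6640,67.7935) → (94.8495,67.7935) → (94.8495,100.9430), returning to the start.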